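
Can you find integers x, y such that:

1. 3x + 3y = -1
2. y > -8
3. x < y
No

Even the single constraint (3x + 3y = -1) is infeasible over the integers.

  - 3x + 3y = -1: every term on the left is divisible by 3, so the LHS ≡ 0 (mod 3), but the RHS -1 is not — no integer solution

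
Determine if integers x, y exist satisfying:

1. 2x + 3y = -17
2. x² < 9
Yes

Take x = -1, y = -5. Substituting into each constraint:
  (1) 2(-1) + 3(-5) = -17 ✓
  (2) x² = (-1)² = 1, and 1 < 9 ✓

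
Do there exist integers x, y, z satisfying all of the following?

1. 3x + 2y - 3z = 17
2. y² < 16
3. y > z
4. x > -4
Yes

Take x = 5, y = 1, z = 0. Substituting into each constraint:
  (1) 3(5) + 2(1) - 3(0) = 17 ✓
  (2) y² = (1)² = 1, and 1 < 16 ✓
  (3) 1 > 0 ✓
  (4) 5 > -4 ✓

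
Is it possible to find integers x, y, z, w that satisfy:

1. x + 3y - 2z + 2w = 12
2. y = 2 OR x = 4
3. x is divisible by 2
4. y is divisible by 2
Yes

Take x = 4, y = 0, z = 0, w = 4. Substituting into each constraint:
  (1) 4 + 3(0) - 2(0) + 2(4) = 12 ✓
  (2) x = 4, target 4 ✓ (second branch holds)
  (3) 4 = 2 × 2, remainder 0 ✓
  (4) 0 = 2 × 0, remainder 0 ✓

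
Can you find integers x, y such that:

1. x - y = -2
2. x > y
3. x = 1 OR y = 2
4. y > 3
No

A contradictory subset is {x - y = -2, x > y}. No integer assignment can satisfy these jointly:

  - x - y = -2: is a linear equation tying the variables together
  - x > y: bounds one variable relative to another variable

From the equation, x − y = -2, i.e. x − y = -2; but x > y requires x − y ≥ 1. Contradiction.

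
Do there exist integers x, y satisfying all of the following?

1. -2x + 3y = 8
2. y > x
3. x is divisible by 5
Yes

Take x = -10, y = -4. Substituting into each constraint:
  (1) -2(-10) + 3(-4) = 8 ✓
  (2) -4 > -10 ✓
  (3) -10 = 5 × -2, remainder 0 ✓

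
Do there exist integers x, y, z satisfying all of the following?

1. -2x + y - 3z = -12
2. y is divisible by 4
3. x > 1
Yes

Take x = 3, y = 0, z = 2. Substituting into each constraint:
  (1) -2(3) + 0 - 3(2) = -12 ✓
  (2) 0 = 4 × 0, remainder 0 ✓
  (3) 3 > 1 ✓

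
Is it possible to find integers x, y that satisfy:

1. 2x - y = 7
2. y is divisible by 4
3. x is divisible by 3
No

A contradictory subset is {2x - y = 7, y is divisible by 4}. No integer assignment can satisfy these jointly:

  - 2x - y = 7: is a linear equation tying the variables together
  - y is divisible by 4: restricts y to multiples of 4

Modular obstruction: writing y = 4y', every remaining term of the linear equation is divisible by 2, so the left side is ≡ 0 (mod 2); but the right side 7 ≡ 1 (mod 2). No integers can satisfy it.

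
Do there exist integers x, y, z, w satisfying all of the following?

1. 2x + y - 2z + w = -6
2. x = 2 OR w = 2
Yes

Take x = 2, y = 0, z = 5, w = 0. Substituting into each constraint:
  (1) 2(2) + 0 - 2(5) + 0 = -6 ✓
  (2) x = 2, target 2 ✓ (first branch holds)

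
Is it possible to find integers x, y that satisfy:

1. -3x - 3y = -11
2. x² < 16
No

Even the single constraint (-3x - 3y = -11) is infeasible over the integers.

  - -3x - 3y = -11: every term on the left is divisible by 3, so the LHS ≡ 0 (mod 3), but the RHS -11 is not — no integer solution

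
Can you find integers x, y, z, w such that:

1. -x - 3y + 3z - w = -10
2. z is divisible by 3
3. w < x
Yes

Take x = 0, y = 4, z = 0, w = -2. Substituting into each constraint:
  (1) 0 - 3(4) + 3(0) + 2 = -10 ✓
  (2) 0 = 3 × 0, remainder 0 ✓
  (3) -2 < 0 ✓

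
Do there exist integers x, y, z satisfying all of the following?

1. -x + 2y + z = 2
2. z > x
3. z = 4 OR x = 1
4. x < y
Yes

Take x = -4, y = -3, z = 4. Substituting into each constraint:
  (1) 4 + 2(-3) + 4 = 2 ✓
  (2) 4 > -4 ✓
  (3) z = 4, target 4 ✓ (first branch holds)
  (4) -4 < -3 ✓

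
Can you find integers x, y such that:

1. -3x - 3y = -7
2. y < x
No

Even the single constraint (-3x - 3y = -7) is infeasible over the integers.

  - -3x - 3y = -7: every term on the left is divisible by 3, so the LHS ≡ 0 (mod 3), but the RHS -7 is not — no integer solution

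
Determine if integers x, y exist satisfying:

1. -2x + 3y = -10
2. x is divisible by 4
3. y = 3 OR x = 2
No

The full constraint system is jointly infeasible over the integers. Each constraint and what it forces:

  - -2x + 3y = -10: is a linear equation tying the variables together
  - x is divisible by 4: restricts x to multiples of 4
  - y = 3 OR x = 2: forces a choice: either y = 3 or x = 2

Split on the disjunction (y = 3 OR x = 2):
  • If y = 3: with y = 3, writing x = 4x', every remaining term of the linear equation is divisible by 8, so the left side is ≡ 0 (mod 8); but the right side -19 ≡ 5 (mod 8). No integers can satisfy it.
  • If x = 2: this contradicts the divisibility constraint — 2 is not a multiple of 4.
Both branches are infeasible, so the system has no integer solution.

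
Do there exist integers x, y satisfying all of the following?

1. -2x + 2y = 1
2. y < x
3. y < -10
No

Even the single constraint (-2x + 2y = 1) is infeasible over the integers.

  - -2x + 2y = 1: every term on the left is divisible by 2, so the LHS ≡ 0 (mod 2), but the RHS 1 is not — no integer solution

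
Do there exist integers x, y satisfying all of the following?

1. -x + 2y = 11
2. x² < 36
Yes

Take x = 1, y = 6. Substituting into each constraint:
  (1) (-1) + 2(6) = 11 ✓
  (2) x² = (1)² = 1, and 1 < 36 ✓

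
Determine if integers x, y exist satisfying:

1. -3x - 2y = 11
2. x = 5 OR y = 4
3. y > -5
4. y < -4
No

A contradictory subset is {y > -5, y < -4}. No integer assignment can satisfy these jointly:

  - y > -5: bounds one variable relative to a constant
  - y < -4: bounds one variable relative to a constant

Direct contradiction: the bounds on y require y ≥ -4 and y ≤ -5 simultaneously, which is empty.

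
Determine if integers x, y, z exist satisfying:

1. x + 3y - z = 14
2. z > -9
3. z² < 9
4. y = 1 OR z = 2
Yes

Take x = 11, y = 1, z = 0. Substituting into each constraint:
  (1) 11 + 3(1) + 0 = 14 ✓
  (2) 0 > -9 ✓
  (3) z² = (0)² = 0, and 0 < 9 ✓
  (4) y = 1, target 1 ✓ (first branch holds)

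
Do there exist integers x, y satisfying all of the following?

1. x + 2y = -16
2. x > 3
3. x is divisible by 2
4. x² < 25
Yes

Take x = 4, y = -10. Substituting into each constraint:
  (1) 4 + 2(-10) = -16 ✓
  (2) 4 > 3 ✓
  (3) 4 = 2 × 2, remainder 0 ✓
  (4) x² = (4)² = 16, and 16 < 25 ✓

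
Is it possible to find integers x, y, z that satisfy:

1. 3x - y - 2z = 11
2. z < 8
Yes

Take x = 0, y = -11, z = 0. Substituting into each constraint:
  (1) 3(0) + 11 - 2(0) = 11 ✓
  (2) 0 < 8 ✓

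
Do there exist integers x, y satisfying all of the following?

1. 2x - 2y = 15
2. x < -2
No

Even the single constraint (2x - 2y = 15) is infeasible over the integers.

  - 2x - 2y = 15: every term on the left is divisible by 2, so the LHS ≡ 0 (mod 2), but the RHS 15 is not — no integer solution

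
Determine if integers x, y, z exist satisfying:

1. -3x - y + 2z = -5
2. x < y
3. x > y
No

A contradictory subset is {x < y, x > y}. No integer assignment can satisfy these jointly:

  - x < y: bounds one variable relative to another variable
  - x > y: bounds one variable relative to another variable

Direct contradiction: y > x and x > y cannot both hold.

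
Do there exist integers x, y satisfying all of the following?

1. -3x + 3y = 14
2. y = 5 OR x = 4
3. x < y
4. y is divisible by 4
No

Even the single constraint (-3x + 3y = 14) is infeasible over the integers.

  - -3x + 3y = 14: every term on the left is divisible by 3, so the LHS ≡ 0 (mod 3), but the RHS 14 is not — no integer solution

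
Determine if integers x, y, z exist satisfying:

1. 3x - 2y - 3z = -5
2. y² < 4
Yes

Take x = 0, y = 1, z = 1. Substituting into each constraint:
  (1) 3(0) - 2(1) - 3(1) = -5 ✓
  (2) y² = (1)² = 1, and 1 < 4 ✓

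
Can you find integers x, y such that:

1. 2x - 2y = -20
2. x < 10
Yes

Take x = -10, y = 0. Substituting into each constraint:
  (1) 2(-10) - 2(0) = -20 ✓
  (2) -10 < 10 ✓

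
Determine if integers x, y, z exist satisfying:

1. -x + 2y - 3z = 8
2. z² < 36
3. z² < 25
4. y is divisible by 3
Yes

Take x = 1, y = 0, z = -3. Substituting into each constraint:
  (1) (-1) + 2(0) - 3(-3) = 8 ✓
  (2) z² = (-3)² = 9, and 9 < 36 ✓
  (3) z² = (-3)² = 9, and 9 < 25 ✓
  (4) 0 = 3 × 0, remainder 0 ✓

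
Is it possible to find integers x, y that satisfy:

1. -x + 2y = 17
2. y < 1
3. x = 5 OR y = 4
No

The full constraint system is jointly infeasible over the integers. Each constraint and what it forces:

  - -x + 2y = 17: is a linear equation tying the variables together
  - y < 1: bounds one variable relative to a constant
  - x = 5 OR y = 4: forces a choice: either x = 5 or y = 4

Split on the disjunction (x = 5 OR y = 4):
  • If x = 5: the equation forces y = 11, which contradicts the bound y ≤ 0.
  • If y = 4: this contradicts the bound y ≤ 0.
Both branches are infeasible, so the system has no integer solution.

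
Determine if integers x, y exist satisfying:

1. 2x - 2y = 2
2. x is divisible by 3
Yes

Take x = 0, y = -1. Substituting into each constraint:
  (1) 2(0) - 2(-1) = 2 ✓
  (2) 0 = 3 × 0, remainder 0 ✓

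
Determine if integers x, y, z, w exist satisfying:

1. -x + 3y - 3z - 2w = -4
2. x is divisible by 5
Yes

Take x = 0, y = 0, z = 0, w = 2. Substituting into each constraint:
  (1) 0 + 3(0) - 3(0) - 2(2) = -4 ✓
  (2) 0 = 5 × 0, remainder 0 ✓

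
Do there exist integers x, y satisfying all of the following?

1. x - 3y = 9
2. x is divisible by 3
Yes

Take x = 0, y = -3. Substituting into each constraint:
  (1) 0 - 3(-3) = 9 ✓
  (2) 0 = 3 × 0, remainder 0 ✓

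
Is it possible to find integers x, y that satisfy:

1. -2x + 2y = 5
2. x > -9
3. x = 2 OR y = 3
No

Even the single constraint (-2x + 2y = 5) is infeasible over the integers.

  - -2x + 2y = 5: every term on the left is divisible by 2, so the LHS ≡ 0 (mod 2), but the RHS 5 is not — no integer solution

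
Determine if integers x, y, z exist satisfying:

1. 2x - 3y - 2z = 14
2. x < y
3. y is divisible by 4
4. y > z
Yes

Take x = -1, y = 0, z = -8. Substituting into each constraint:
  (1) 2(-1) - 3(0) - 2(-8) = 14 ✓
  (2) -1 < 0 ✓
  (3) 0 = 4 × 0, remainder 0 ✓
  (4) 0 > -8 ✓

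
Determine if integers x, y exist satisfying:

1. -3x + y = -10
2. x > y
Yes

Take x = 4, y = 2. Substituting into each constraint:
  (1) -3(4) + 2 = -10 ✓
  (2) 4 > 2 ✓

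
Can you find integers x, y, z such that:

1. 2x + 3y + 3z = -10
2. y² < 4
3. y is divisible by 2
Yes

Take x = 1, y = 0, z = -4. Substituting into each constraint:
  (1) 2(1) + 3(0) + 3(-4) = -10 ✓
  (2) y² = (0)² = 0, and 0 < 4 ✓
  (3) 0 = 2 × 0, remainder 0 ✓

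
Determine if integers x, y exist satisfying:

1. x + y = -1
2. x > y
Yes

Take x = 0, y = -1. Substituting into each constraint:
  (1) 0 + (-1) = -1 ✓
  (2) 0 > -1 ✓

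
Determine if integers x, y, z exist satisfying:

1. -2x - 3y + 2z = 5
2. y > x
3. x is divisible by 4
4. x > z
Yes

Take x = -4, y = -3, z = -6. Substituting into each constraint:
  (1) -2(-4) - 3(-3) + 2(-6) = 5 ✓
  (2) -3 > -4 ✓
  (3) -4 = 4 × -1, remainder 0 ✓
  (4) -4 > -6 ✓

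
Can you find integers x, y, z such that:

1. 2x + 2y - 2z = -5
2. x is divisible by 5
No

Even the single constraint (2x + 2y - 2z = -5) is infeasible over the integers.

  - 2x + 2y - 2z = -5: every term on the left is divisible by 2, so the LHS ≡ 0 (mod 2), but the RHS -5 is not — no integer solution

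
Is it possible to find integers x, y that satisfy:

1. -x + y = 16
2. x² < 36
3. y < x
No

A contradictory subset is {-x + y = 16, y < x}. No integer assignment can satisfy these jointly:

  - -x + y = 16: is a linear equation tying the variables together
  - y < x: bounds one variable relative to another variable

From the equation, x − y = -16, i.e. x − y = -16; but x > y requires x − y ≥ 1. Contradiction.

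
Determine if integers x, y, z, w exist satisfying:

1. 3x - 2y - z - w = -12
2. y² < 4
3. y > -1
Yes

Take x = 0, y = 0, z = 0, w = 12. Substituting into each constraint:
  (1) 3(0) - 2(0) + 0 + (-12) = -12 ✓
  (2) y² = (0)² = 0, and 0 < 4 ✓
  (3) 0 > -1 ✓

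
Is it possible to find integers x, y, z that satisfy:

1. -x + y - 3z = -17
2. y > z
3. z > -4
Yes

Take x = 20, y = 0, z = -1. Substituting into each constraint:
  (1) (-20) + 0 - 3(-1) = -17 ✓
  (2) 0 > -1 ✓
  (3) -1 > -4 ✓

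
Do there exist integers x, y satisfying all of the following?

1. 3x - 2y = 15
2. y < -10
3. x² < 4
No

The full constraint system is jointly infeasible over the integers. Each constraint and what it forces:

  - 3x - 2y = 15: is a linear equation tying the variables together
  - y < -10: bounds one variable relative to a constant
  - x² < 4: restricts x to |x| ≤ 1

Range argument: with x ∈ [-1, 1], y ∈ [−∞, -11], the left side of the equation is at least 19, but the right side is 15 < 19. No integer solution exists.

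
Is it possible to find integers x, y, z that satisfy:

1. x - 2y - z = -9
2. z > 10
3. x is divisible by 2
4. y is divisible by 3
Yes

Take x = 2, y = 0, z = 11. Substituting into each constraint:
  (1) 2 - 2(0) + (-11) = -9 ✓
  (2) 11 > 10 ✓
  (3) 2 = 2 × 1, remainder 0 ✓
  (4) 0 = 3 × 0, remainder 0 ✓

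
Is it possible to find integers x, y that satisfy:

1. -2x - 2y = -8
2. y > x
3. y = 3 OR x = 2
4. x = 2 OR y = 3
Yes

Take x = 1, y = 3. Substituting into each constraint:
  (1) -2(1) - 2(3) = -8 ✓
  (2) 3 > 1 ✓
  (3) y = 3, target 3 ✓ (first branch holds)
  (4) y = 3, target 3 ✓ (second branch holds)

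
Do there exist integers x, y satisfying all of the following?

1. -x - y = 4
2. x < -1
Yes

Take x = -4, y = 0. Substituting into each constraint:
  (1) 4 + 0 = 4 ✓
  (2) -4 < -1 ✓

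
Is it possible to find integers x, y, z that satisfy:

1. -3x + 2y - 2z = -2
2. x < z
Yes

Take x = 0, y = 0, z = 1. Substituting into each constraint:
  (1) -3(0) + 2(0) - 2(1) = -2 ✓
  (2) 0 < 1 ✓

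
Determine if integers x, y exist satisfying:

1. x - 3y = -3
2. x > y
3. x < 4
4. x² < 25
Yes

Take x = 3, y = 2. Substituting into each constraint:
  (1) 3 - 3(2) = -3 ✓
  (2) 3 > 2 ✓
  (3) 3 < 4 ✓
  (4) x² = (3)² = 9, and 9 < 25 ✓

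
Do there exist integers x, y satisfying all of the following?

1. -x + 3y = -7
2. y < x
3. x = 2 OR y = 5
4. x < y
No

A contradictory subset is {y < x, x < y}. No integer assignment can satisfy these jointly:

  - y < x: bounds one variable relative to another variable
  - x < y: bounds one variable relative to another variable

Direct contradiction: x > y and y > x cannot both hold.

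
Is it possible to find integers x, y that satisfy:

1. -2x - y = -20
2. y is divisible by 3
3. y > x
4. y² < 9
No

A contradictory subset is {-2x - y = -20, y > x, y² < 9}. No integer assignment can satisfy these jointly:

  - -2x - y = -20: is a linear equation tying the variables together
  - y > x: bounds one variable relative to another variable
  - y² < 9: restricts y to |y| ≤ 2

Propagating the comparison: x < y and y ≤ 2 give x ≤ 1. Range argument: with x ∈ [−∞, 1], y ∈ [-2, 2], the left side of the equation is at least -4, but the right side is -20 < -4. No integer solution exists.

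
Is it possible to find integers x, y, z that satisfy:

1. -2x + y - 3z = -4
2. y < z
Yes

Take x = 1, y = -2, z = 0. Substituting into each constraint:
  (1) -2(1) + (-2) - 3(0) = -4 ✓
  (2) -2 < 0 ✓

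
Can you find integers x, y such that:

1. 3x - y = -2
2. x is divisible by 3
Yes

Take x = 0, y = 2. Substituting into each constraint:
  (1) 3(0) + (-2) = -2 ✓
  (2) 0 = 3 × 0, remainder 0 ✓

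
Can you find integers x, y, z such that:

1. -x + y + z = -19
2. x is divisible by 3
Yes

Take x = 0, y = -19, z = 0. Substituting into each constraint:
  (1) 0 + (-19) + 0 = -19 ✓
  (2) 0 = 3 × 0, remainder 0 ✓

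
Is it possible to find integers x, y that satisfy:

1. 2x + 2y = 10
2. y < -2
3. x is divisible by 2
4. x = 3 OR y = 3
No

A contradictory subset is {2x + 2y = 10, y < -2, x = 3 OR y = 3}. No integer assignment can satisfy these jointly:

  - 2x + 2y = 10: is a linear equation tying the variables together
  - y < -2: bounds one variable relative to a constant
  - x = 3 OR y = 3: forces a choice: either x = 3 or y = 3

Split on the disjunction (x = 3 OR y = 3):
  • If x = 3: the equation forces y = 2, which contradicts the bound y ≤ -3.
  • If y = 3: this contradicts the bound y ≤ -3.
Both branches are infeasible, so the system has no integer solution.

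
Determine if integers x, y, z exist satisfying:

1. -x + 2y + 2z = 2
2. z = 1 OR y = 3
Yes

Take x = 0, y = 0, z = 1. Substituting into each constraint:
  (1) 0 + 2(0) + 2(1) = 2 ✓
  (2) z = 1, target 1 ✓ (first branch holds)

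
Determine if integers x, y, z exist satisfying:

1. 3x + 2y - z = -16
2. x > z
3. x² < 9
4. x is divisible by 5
Yes

Take x = 0, y = -9, z = -2. Substituting into each constraint:
  (1) 3(0) + 2(-9) + 2 = -16 ✓
  (2) 0 > -2 ✓
  (3) x² = (0)² = 0, and 0 < 9 ✓
  (4) 0 = 5 × 0, remainder 0 ✓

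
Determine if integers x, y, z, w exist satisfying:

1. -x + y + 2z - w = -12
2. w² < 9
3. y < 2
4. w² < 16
Yes

Take x = 12, y = 0, z = 0, w = 0. Substituting into each constraint:
  (1) (-12) + 0 + 2(0) + 0 = -12 ✓
  (2) w² = (0)² = 0, and 0 < 9 ✓
  (3) 0 < 2 ✓
  (4) w² = (0)² = 0, and 0 < 16 ✓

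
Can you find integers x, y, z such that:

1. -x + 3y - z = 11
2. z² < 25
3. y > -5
Yes

Take x = 1, y = 4, z = 0. Substituting into each constraint:
  (1) (-1) + 3(4) + 0 = 11 ✓
  (2) z² = (0)² = 0, and 0 < 25 ✓
  (3) 4 > -5 ✓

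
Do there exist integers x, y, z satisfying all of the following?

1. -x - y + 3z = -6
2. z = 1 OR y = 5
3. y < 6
Yes

Take x = -2, y = 5, z = -1. Substituting into each constraint:
  (1) 2 + (-5) + 3(-1) = -6 ✓
  (2) y = 5, target 5 ✓ (second branch holds)
  (3) 5 < 6 ✓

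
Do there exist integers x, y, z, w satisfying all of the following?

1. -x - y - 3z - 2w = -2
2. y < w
Yes

Take x = 0, y = 0, z = 0, w = 1. Substituting into each constraint:
  (1) 0 + 0 - 3(0) - 2(1) = -2 ✓
  (2) 0 < 1 ✓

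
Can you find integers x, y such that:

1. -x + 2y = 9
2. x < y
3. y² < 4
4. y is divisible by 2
Yes

Take x = -9, y = 0. Substituting into each constraint:
  (1) 9 + 2(0) = 9 ✓
  (2) -9 < 0 ✓
  (3) y² = (0)² = 0, and 0 < 4 ✓
  (4) 0 = 2 × 0, remainder 0 ✓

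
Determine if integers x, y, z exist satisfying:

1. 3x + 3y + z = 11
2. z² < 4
Yes

Take x = 4, y = 0, z = -1. Substituting into each constraint:
  (1) 3(4) + 3(0) + (-1) = 11 ✓
  (2) z² = (-1)² = 1, and 1 < 4 ✓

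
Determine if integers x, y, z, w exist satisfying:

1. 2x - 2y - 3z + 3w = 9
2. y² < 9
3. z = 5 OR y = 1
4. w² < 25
Yes

Take x = -2, y = 1, z = -6, w = -1. Substituting into each constraint:
  (1) 2(-2) - 2(1) - 3(-6) + 3(-1) = 9 ✓
  (2) y² = (1)² = 1, and 1 < 9 ✓
  (3) y = 1, target 1 ✓ (second branch holds)
  (4) w² = (-1)² = 1, and 1 < 25 ✓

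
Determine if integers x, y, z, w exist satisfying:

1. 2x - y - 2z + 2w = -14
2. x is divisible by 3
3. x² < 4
Yes

Take x = 0, y = 0, z = 7, w = 0. Substituting into each constraint:
  (1) 2(0) + 0 - 2(7) + 2(0) = -14 ✓
  (2) 0 = 3 × 0, remainder 0 ✓
  (3) x² = (0)² = 0, and 0 < 4 ✓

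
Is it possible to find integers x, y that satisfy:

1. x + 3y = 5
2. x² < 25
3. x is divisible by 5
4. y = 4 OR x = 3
No

A contradictory subset is {x + 3y = 5, x is divisible by 5, y = 4 OR x = 3}. No integer assignment can satisfy these jointly:

  - x + 3y = 5: is a linear equation tying the variables together
  - x is divisible by 5: restricts x to multiples of 5
  - y = 4 OR x = 3: forces a choice: either y = 4 or x = 3

Split on the disjunction (y = 4 OR x = 3):
  • If y = 4: with y = 4, writing x = 5x', every remaining term of the linear equation is divisible by 5, so the left side is ≡ 0 (mod 5); but the right side -7 ≡ 3 (mod 5). No integers can satisfy it.
  • If x = 3: this contradicts the divisibility constraint — 3 is not a multiple of 5.
Both branches are infeasible, so the system has no integer solution.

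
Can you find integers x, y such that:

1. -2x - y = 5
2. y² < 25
Yes

Take x = -2, y = -1. Substituting into each constraint:
  (1) -2(-2) + 1 = 5 ✓
  (2) y² = (-1)² = 1, and 1 < 25 ✓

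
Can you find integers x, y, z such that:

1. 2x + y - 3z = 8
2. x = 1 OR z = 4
Yes

Take x = 1, y = 6, z = 0. Substituting into each constraint:
  (1) 2(1) + 6 - 3(0) = 8 ✓
  (2) x = 1, target 1 ✓ (first branch holds)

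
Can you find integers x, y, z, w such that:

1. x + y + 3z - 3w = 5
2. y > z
Yes

Take x = 8, y = 0, z = -1, w = 0. Substituting into each constraint:
  (1) 8 + 0 + 3(-1) - 3(0) = 5 ✓
  (2) 0 > -1 ✓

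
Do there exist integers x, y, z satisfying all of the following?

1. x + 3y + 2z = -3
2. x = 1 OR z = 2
Yes

Take x = -7, y = 0, z = 2. Substituting into each constraint:
  (1) (-7) + 3(0) + 2(2) = -3 ✓
  (2) z = 2, target 2 ✓ (second branch holds)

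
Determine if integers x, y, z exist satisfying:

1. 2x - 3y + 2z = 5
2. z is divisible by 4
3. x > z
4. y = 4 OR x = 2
Yes

Take x = 2, y = -3, z = -4. Substituting into each constraint:
  (1) 2(2) - 3(-3) + 2(-4) = 5 ✓
  (2) -4 = 4 × -1, remainder 0 ✓
  (3) 2 > -4 ✓
  (4) x = 2, target 2 ✓ (second branch holds)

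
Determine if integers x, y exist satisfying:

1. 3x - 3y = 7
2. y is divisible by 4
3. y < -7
No

Even the single constraint (3x - 3y = 7) is infeasible over the integers.

  - 3x - 3y = 7: every term on the left is divisible by 3, so the LHS ≡ 0 (mod 3), but the RHS 7 is not — no integer solution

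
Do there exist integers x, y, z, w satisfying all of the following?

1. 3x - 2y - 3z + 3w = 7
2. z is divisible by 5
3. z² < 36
Yes

Take x = 1, y = -2, z = 0, w = 0. Substituting into each constraint:
  (1) 3(1) - 2(-2) - 3(0) + 3(0) = 7 ✓
  (2) 0 = 5 × 0, remainder 0 ✓
  (3) z² = (0)² = 0, and 0 < 36 ✓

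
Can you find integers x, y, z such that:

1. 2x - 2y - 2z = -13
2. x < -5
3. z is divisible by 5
No

Even the single constraint (2x - 2y - 2z = -13) is infeasible over the integers.

  - 2x - 2y - 2z = -13: every term on the left is divisible by 2, so the LHS ≡ 0 (mod 2), but the RHS -13 is not — no integer solution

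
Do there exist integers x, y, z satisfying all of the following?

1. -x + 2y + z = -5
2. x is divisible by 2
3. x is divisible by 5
Yes

Take x = 0, y = 0, z = -5. Substituting into each constraint:
  (1) 0 + 2(0) + (-5) = -5 ✓
  (2) 0 = 2 × 0, remainder 0 ✓
  (3) 0 = 5 × 0, remainder 0 ✓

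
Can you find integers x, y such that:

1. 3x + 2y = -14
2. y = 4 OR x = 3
No

The full constraint system is jointly infeasible over the integers. Each constraint and what it forces:

  - 3x + 2y = -14: is a linear equation tying the variables together
  - y = 4 OR x = 3: forces a choice: either y = 4 or x = 3

Split on the disjunction (y = 4 OR x = 3):
  • If y = 4: with y = 4, every remaining term of the linear equation is divisible by 3, so the left side is ≡ 0 (mod 3); but the right side -22 ≡ 2 (mod 3). No integers can satisfy it.
  • If x = 3: with x = 3, every remaining term of the linear equation is divisible by 2, so the left side is ≡ 0 (mod 2); but the right side -23 ≡ 1 (mod 2). No integers can satisfy it.
Both branches are infeasible, so the system has no integer solution.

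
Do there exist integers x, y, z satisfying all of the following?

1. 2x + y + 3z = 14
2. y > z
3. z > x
Yes

Take x = -1, y = 16, z = 0. Substituting into each constraint:
  (1) 2(-1) + 16 + 3(0) = 14 ✓
  (2) 16 > 0 ✓
  (3) 0 > -1 ✓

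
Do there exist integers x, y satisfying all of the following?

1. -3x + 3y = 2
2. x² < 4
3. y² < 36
No

Even the single constraint (-3x + 3y = 2) is infeasible over the integers.

  - -3x + 3y = 2: every term on the left is divisible by 3, so the LHS ≡ 0 (mod 3), but the RHS 2 is not — no integer solution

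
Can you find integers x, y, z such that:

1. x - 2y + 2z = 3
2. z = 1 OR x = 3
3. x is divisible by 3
Yes

Take x = 3, y = 0, z = 0. Substituting into each constraint:
  (1) 3 - 2(0) + 2(0) = 3 ✓
  (2) x = 3, target 3 ✓ (second branch holds)
  (3) 3 = 3 × 1, remainder 0 ✓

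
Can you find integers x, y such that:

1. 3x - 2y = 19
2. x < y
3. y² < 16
No

The full constraint system is jointly infeasible over the integers. Each constraint and what it forces:

  - 3x - 2y = 19: is a linear equation tying the variables together
  - x < y: bounds one variable relative to another variable
  - y² < 16: restricts y to |y| ≤ 3

Propagating the comparison: x < y and y ≤ 3 give x ≤ 2. Range argument: with x ∈ [−∞, 2], y ∈ [-3, 3], the left side of the equation is at most 12, but the right side is 19 > 12. No integer solution exists.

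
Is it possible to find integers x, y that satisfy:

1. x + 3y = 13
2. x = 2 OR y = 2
Yes

Take x = 7, y = 2. Substituting into each constraint:
  (1) 7 + 3(2) = 13 ✓
  (2) y = 2, target 2 ✓ (second branch holds)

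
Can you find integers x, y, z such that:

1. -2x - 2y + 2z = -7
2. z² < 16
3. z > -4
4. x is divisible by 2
No

Even the single constraint (-2x - 2y + 2z = -7) is infeasible over the integers.

  - -2x - 2y + 2z = -7: every term on the left is divisible by 2, so the LHS ≡ 0 (mod 2), but the RHS -7 is not — no integer solution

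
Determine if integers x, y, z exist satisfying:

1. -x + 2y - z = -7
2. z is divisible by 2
Yes

Take x = 7, y = 0, z = 0. Substituting into each constraint:
  (1) (-7) + 2(0) + 0 = -7 ✓
  (2) 0 = 2 × 0, remainder 0 ✓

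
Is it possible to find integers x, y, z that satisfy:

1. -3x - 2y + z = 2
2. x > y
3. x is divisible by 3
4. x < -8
Yes

Take x = -9, y = -10, z = -45. Substituting into each constraint:
  (1) -3(-9) - 2(-10) + (-45) = 2 ✓
  (2) -9 > -10 ✓
  (3) -9 = 3 × -3, remainder 0 ✓
  (4) -9 < -8 ✓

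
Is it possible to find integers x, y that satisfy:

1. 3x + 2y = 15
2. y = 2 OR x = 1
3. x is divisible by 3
No

The full constraint system is jointly infeasible over the integers. Each constraint and what it forces:

  - 3x + 2y = 15: is a linear equation tying the variables together
  - y = 2 OR x = 1: forces a choice: either y = 2 or x = 1
  - x is divisible by 3: restricts x to multiples of 3

Split on the disjunction (y = 2 OR x = 1):
  • If y = 2: with y = 2, writing x = 3x', every remaining term of the linear equation is divisible by 9, so the left side is ≡ 0 (mod 9); but the right side 11 ≡ 2 (mod 9). No integers can satisfy it.
  • If x = 1: this contradicts the divisibility constraint — 1 is not a multiple of 3.
Both branches are infeasible, so the system has no integer solution.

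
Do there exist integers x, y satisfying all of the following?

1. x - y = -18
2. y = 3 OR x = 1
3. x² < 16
Yes

Take x = 1, y = 19. Substituting into each constraint:
  (1) 1 + (-19) = -18 ✓
  (2) x = 1, target 1 ✓ (second branch holds)
  (3) x² = (1)² = 1, and 1 < 16 ✓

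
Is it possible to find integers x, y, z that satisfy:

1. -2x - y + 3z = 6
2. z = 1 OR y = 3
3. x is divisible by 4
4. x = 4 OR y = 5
Yes

Take x = -4, y = 5, z = 1. Substituting into each constraint:
  (1) -2(-4) + (-5) + 3(1) = 6 ✓
  (2) z = 1, target 1 ✓ (first branch holds)
  (3) -4 = 4 × -1, remainder 0 ✓
  (4) y = 5, target 5 ✓ (second branch holds)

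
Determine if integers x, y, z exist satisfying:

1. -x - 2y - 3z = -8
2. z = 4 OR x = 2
Yes

Take x = 0, y = -2, z = 4. Substituting into each constraint:
  (1) 0 - 2(-2) - 3(4) = -8 ✓
  (2) z = 4, target 4 ✓ (first branch holds)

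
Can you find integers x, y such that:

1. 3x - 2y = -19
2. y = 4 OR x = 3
Yes

Take x = 3, y = 14. Substituting into each constraint:
  (1) 3(3) - 2(14) = -19 ✓
  (2) x = 3, target 3 ✓ (second branch holds)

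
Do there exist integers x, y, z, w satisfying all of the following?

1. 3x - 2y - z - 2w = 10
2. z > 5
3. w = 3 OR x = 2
Yes

Take x = 0, y = -11, z = 6, w = 3. Substituting into each constraint:
  (1) 3(0) - 2(-11) + (-6) - 2(3) = 10 ✓
  (2) 6 > 5 ✓
  (3) w = 3, target 3 ✓ (first branch holds)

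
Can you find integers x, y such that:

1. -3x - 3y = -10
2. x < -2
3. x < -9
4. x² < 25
No

Even the single constraint (-3x - 3y = -10) is infeasible over the integers.

  - -3x - 3y = -10: every term on the left is divisible by 3, so the LHS ≡ 0 (mod 3), but the RHS -10 is not — no integer solution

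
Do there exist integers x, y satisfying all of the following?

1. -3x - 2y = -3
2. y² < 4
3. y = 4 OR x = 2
No

The full constraint system is jointly infeasible over the integers. Each constraint and what it forces:

  - -3x - 2y = -3: is a linear equation tying the variables together
  - y² < 4: restricts y to |y| ≤ 1
  - y = 4 OR x = 2: forces a choice: either y = 4 or x = 2

Split on the disjunction (y = 4 OR x = 2):
  • If y = 4: this contradicts y² < 4, which requires |y| ≤ 1.
  • If x = 2: with x = 2, every remaining term of the linear equation is divisible by 2, so the left side is ≡ 0 (mod 2); but the right side 3 ≡ 1 (mod 2). No integers can satisfy it.
Both branches are infeasible, so the system has no integer solution.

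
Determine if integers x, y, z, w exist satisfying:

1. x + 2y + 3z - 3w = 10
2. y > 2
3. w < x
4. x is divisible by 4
Yes

Take x = 0, y = 5, z = -1, w = -1. Substituting into each constraint:
  (1) 0 + 2(5) + 3(-1) - 3(-1) = 10 ✓
  (2) 5 > 2 ✓
  (3) -1 < 0 ✓
  (4) 0 = 4 × 0, remainder 0 ✓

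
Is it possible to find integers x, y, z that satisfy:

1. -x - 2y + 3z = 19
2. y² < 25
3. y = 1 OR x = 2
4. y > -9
Yes

Take x = 0, y = 1, z = 7. Substituting into each constraint:
  (1) 0 - 2(1) + 3(7) = 19 ✓
  (2) y² = (1)² = 1, and 1 < 25 ✓
  (3) y = 1, target 1 ✓ (first branch holds)
  (4) 1 > -9 ✓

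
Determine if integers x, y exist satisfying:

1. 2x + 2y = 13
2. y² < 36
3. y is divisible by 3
No

Even the single constraint (2x + 2y = 13) is infeasible over the integers.

  - 2x + 2y = 13: every term on the left is divisible by 2, so the LHS ≡ 0 (mod 2), but the RHS 13 is not — no integer solution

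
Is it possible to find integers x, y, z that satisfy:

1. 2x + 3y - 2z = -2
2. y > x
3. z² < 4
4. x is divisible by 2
Yes

Take x = -6, y = 4, z = 1. Substituting into each constraint:
  (1) 2(-6) + 3(4) - 2(1) = -2 ✓
  (2) 4 > -6 ✓
  (3) z² = (1)² = 1, and 1 < 4 ✓
  (4) -6 = 2 × -3, remainder 0 ✓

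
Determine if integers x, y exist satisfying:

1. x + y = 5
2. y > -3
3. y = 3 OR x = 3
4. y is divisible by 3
Yes

Take x = 2, y = 3. Substituting into each constraint:
  (1) 2 + 3 = 5 ✓
  (2) 3 > -3 ✓
  (3) y = 3, target 3 ✓ (first branch holds)
  (4) 3 = 3 × 1, remainder 0 ✓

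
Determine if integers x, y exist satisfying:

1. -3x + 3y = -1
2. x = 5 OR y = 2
No

Even the single constraint (-3x + 3y = -1) is infeasible over the integers.

  - -3x + 3y = -1: every term on the left is divisible by 3, so the LHS ≡ 0 (mod 3), but the RHS -1 is not — no integer solution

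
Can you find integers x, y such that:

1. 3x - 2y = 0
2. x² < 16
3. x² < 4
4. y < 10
Yes

Take x = 0, y = 0. Substituting into each constraint:
  (1) 3(0) - 2(0) = 0 ✓
  (2) x² = (0)² = 0, and 0 < 16 ✓
  (3) x² = (0)² = 0, and 0 < 4 ✓
  (4) 0 < 10 ✓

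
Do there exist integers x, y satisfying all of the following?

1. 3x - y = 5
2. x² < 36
Yes

Take x = 2, y = 1. Substituting into each constraint:
  (1) 3(2) + (-1) = 5 ✓
  (2) x² = (2)² = 4, and 4 < 36 ✓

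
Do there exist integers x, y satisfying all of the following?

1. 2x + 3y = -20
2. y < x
Yes

Take x = -1, y = -6. Substituting into each constraint:
  (1) 2(-1) + 3(-6) = -20 ✓
  (2) -6 < -1 ✓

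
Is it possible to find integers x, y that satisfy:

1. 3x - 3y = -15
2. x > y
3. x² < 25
No

A contradictory subset is {3x - 3y = -15, x > y}. No integer assignment can satisfy these jointly:

  - 3x - 3y = -15: is a linear equation tying the variables together
  - x > y: bounds one variable relative to another variable

From the equation, x − y = -5, i.e. x − y = -5; but x > y requires x − y ≥ 1. Contradiction.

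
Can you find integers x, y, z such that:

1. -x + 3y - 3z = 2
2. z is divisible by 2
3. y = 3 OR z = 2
Yes

Take x = 7, y = 3, z = 0. Substituting into each constraint:
  (1) (-7) + 3(3) - 3(0) = 2 ✓
  (2) 0 = 2 × 0, remainder 0 ✓
  (3) y = 3, target 3 ✓ (first branch holds)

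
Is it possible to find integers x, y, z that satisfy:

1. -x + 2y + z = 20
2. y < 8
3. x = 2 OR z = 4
Yes

Take x = 2, y = 0, z = 22. Substituting into each constraint:
  (1) (-2) + 2(0) + 22 = 20 ✓
  (2) 0 < 8 ✓
  (3) x = 2, target 2 ✓ (first branch holds)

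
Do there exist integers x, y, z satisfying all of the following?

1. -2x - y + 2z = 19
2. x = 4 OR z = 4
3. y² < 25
Yes

Take x = 4, y = 1, z = 14. Substituting into each constraint:
  (1) -2(4) + (-1) + 2(14) = 19 ✓
  (2) x = 4, target 4 ✓ (first branch holds)
  (3) y² = (1)² = 1, and 1 < 25 ✓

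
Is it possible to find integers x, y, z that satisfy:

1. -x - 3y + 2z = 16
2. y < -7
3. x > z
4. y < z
Yes

Take x = 8, y = -8, z = 0. Substituting into each constraint:
  (1) (-8) - 3(-8) + 2(0) = 16 ✓
  (2) -8 < -7 ✓
  (3) 8 > 0 ✓
  (4) -8 < 0 ✓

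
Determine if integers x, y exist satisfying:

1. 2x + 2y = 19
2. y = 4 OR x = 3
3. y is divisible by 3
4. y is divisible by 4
No

Even the single constraint (2x + 2y = 19) is infeasible over the integers.

  - 2x + 2y = 19: every term on the left is divisible by 2, so the LHS ≡ 0 (mod 2), but the RHS 19 is not — no integer solution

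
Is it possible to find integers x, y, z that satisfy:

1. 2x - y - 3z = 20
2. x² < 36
Yes

Take x = 1, y = 0, z = -6. Substituting into each constraint:
  (1) 2(1) + 0 - 3(-6) = 20 ✓
  (2) x² = (1)² = 1, and 1 < 36 ✓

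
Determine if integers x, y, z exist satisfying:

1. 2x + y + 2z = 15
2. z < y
Yes

Take x = 7, y = 1, z = 0. Substituting into each constraint:
  (1) 2(7) + 1 + 2(0) = 15 ✓
  (2) 0 < 1 ✓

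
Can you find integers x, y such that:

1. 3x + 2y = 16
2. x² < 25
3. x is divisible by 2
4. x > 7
No

A contradictory subset is {x² < 25, x > 7}. No integer assignment can satisfy these jointly:

  - x² < 25: restricts x to |x| ≤ 4
  - x > 7: bounds one variable relative to a constant

Direct contradiction: the bounds on x require x ≥ 8 and x ≤ 4 simultaneously, which is empty.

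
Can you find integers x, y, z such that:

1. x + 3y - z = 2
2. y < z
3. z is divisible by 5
Yes

Take x = 5, y = -1, z = 0. Substituting into each constraint:
  (1) 5 + 3(-1) + 0 = 2 ✓
  (2) -1 < 0 ✓
  (3) 0 = 5 × 0, remainder 0 ✓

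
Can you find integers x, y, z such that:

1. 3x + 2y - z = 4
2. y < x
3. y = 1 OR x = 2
Yes

Take x = 3, y = 1, z = 7. Substituting into each constraint:
  (1) 3(3) + 2(1) + (-7) = 4 ✓
  (2) 1 < 3 ✓
  (3) y = 1, target 1 ✓ (first branch holds)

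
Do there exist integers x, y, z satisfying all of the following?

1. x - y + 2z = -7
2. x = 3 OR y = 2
Yes

Take x = 3, y = 0, z = -5. Substituting into each constraint:
  (1) 3 + 0 + 2(-5) = -7 ✓
  (2) x = 3, target 3 ✓ (first branch holds)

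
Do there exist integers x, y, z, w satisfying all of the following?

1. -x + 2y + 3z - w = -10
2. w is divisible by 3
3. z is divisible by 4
Yes

Take x = 10, y = 0, z = 0, w = 0. Substituting into each constraint:
  (1) (-10) + 2(0) + 3(0) + 0 = -10 ✓
  (2) 0 = 3 × 0, remainder 0 ✓
  (3) 0 = 4 × 0, remainder 0 ✓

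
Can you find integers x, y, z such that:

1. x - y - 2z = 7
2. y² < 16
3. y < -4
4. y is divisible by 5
No

A contradictory subset is {y² < 16, y < -4}. No integer assignment can satisfy these jointly:

  - y² < 16: restricts y to |y| ≤ 3
  - y < -4: bounds one variable relative to a constant

Direct contradiction: the bounds on y require y ≥ -3 and y ≤ -5 simultaneously, which is empty.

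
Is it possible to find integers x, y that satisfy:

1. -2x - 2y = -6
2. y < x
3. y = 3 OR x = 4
Yes

Take x = 4, y = -1. Substituting into each constraint:
  (1) -2(4) - 2(-1) = -6 ✓
  (2) -1 < 4 ✓
  (3) x = 4, target 4 ✓ (second branch holds)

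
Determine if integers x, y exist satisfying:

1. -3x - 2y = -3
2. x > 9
Yes

Take x = 11, y = -15. Substituting into each constraint:
  (1) -3(11) - 2(-15) = -3 ✓
  (2) 11 > 9 ✓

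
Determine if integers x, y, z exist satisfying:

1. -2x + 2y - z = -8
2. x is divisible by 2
Yes

Take x = 0, y = 0, z = 8. Substituting into each constraint:
  (1) -2(0) + 2(0) + (-8) = -8 ✓
  (2) 0 = 2 × 0, remainder 0 ✓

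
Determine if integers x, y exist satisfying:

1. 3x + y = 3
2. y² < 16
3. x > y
Yes

Take x = 1, y = 0. Substituting into each constraint:
  (1) 3(1) + 0 = 3 ✓
  (2) y² = (0)² = 0, and 0 < 16 ✓
  (3) 1 > 0 ✓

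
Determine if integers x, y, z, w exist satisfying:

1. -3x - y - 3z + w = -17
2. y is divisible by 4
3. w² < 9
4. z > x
Yes

Take x = -3, y = 28, z = 0, w = 2. Substituting into each constraint:
  (1) -3(-3) + (-28) - 3(0) + 2 = -17 ✓
  (2) 28 = 4 × 7, remainder 0 ✓
  (3) w² = (2)² = 4, and 4 < 9 ✓
  (4) 0 > -3 ✓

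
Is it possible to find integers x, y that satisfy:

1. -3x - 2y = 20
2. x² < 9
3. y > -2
No

The full constraint system is jointly infeasible over the integers. Each constraint and what it forces:

  - -3x - 2y = 20: is a linear equation tying the variables together
  - x² < 9: restricts x to |x| ≤ 2
  - y > -2: bounds one variable relative to a constant

Range argument: with x ∈ [-2, 2], y ∈ [-1, ∞], the left side of the equation is at most 8, but the right side is 20 > 8. No integer solution exists.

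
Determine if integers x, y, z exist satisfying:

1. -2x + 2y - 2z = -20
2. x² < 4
Yes

Take x = 0, y = -10, z = 0. Substituting into each constraint:
  (1) -2(0) + 2(-10) - 2(0) = -20 ✓
  (2) x² = (0)² = 0, and 0 < 4 ✓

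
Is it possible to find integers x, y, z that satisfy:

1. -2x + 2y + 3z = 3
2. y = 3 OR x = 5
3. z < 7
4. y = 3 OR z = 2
Yes

Take x = 6, y = 3, z = 3. Substituting into each constraint:
  (1) -2(6) + 2(3) + 3(3) = 3 ✓
  (2) y = 3, target 3 ✓ (first branch holds)
  (3) 3 < 7 ✓
  (4) y = 3, target 3 ✓ (first branch holds)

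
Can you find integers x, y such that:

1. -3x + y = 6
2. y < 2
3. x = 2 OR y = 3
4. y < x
No

The full constraint system is jointly infeasible over the integers. Each constraint and what it forces:

  - -3x + y = 6: is a linear equation tying the variables together
  - y < 2: bounds one variable relative to a constant
  - x = 2 OR y = 3: forces a choice: either x = 2 or y = 3
  - y < x: bounds one variable relative to another variable

Split on the disjunction (x = 2 OR y = 3):
  • If x = 2: the equation forces y = 12, which contradicts the bound y ≤ 1.
  • If y = 3: this contradicts the bound y ≤ 1.
Both branches are infeasible, so the system has no integer solution.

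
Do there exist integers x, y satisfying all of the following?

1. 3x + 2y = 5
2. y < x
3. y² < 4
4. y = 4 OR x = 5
No

The full constraint system is jointly infeasible over the integers. Each constraint and what it forces:

  - 3x + 2y = 5: is a linear equation tying the variables together
  - y < x: bounds one variable relative to another variable
  - y² < 4: restricts y to |y| ≤ 1
  - y = 4 OR x = 5: forces a choice: either y = 4 or x = 5

Split on the disjunction (y = 4 OR x = 5):
  • If y = 4: this contradicts y² < 4, which requires |y| ≤ 1.
  • If x = 5: the equation forces y = -5, but y² < 4 requires |y| ≤ 1.
Both branches are infeasible, so the system has no integer solution.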